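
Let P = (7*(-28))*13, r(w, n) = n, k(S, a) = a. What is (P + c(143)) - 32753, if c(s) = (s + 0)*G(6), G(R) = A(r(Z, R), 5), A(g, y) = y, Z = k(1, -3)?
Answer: -34586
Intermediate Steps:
Z = -3
G(R) = 5
c(s) = 5*s (c(s) = (s + 0)*5 = s*5 = 5*s)
P = -2548 (P = -196*13 = -2548)
(P + c(143)) - 32753 = (-2548 + 5*143) - 32753 = (-2548 + 715) - 32753 = -1833 - 32753 = -34586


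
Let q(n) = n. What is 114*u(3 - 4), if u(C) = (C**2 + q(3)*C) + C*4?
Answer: -684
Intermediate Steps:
u(C) = C**2 + 7*C (u(C) = (C**2 + 3*C) + C*4 = (C**2 + 3*C) + 4*C = C**2 + 7*C)
114*u(3 - 4) = 114*((3 - 4)*(7 + (3 - 4))) = 114*(-(7 - 1)) = 114*(-1*6) = 114*(-6) = -684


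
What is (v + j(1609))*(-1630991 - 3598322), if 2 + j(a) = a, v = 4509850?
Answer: -23591820739041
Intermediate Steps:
j(a) = -2 + a
(v + j(1609))*(-1630991 - 3598322) = (4509850 + (-2 + 1609))*(-1630991 - 3598322) = (4509850 + 1607)*(-5229313) = 4511457*(-5229313) = -23591820739041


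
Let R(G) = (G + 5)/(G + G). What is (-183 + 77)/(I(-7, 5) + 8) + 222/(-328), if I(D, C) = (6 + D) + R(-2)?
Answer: -72311/4100 ≈ -17.637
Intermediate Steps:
R(G) = (5 + G)/(2*G) (R(G) = (5 + G)/((2*G)) = (5 + G)*(1/(2*G)) = (5 + G)/(2*G))
I(D, C) = 21/4 + D (I(D, C) = (6 + D) + (½)*(5 - 2)/(-2) = (6 + D) + (½)*(-½)*3 = (6 + D) - ¾ = 21/4 + D)
(-183 + 77)/(I(-7, 5) + 8) + 222/(-328) = (-183 + 77)/((21/4 - 7) + 8) + 222/(-328) = -106/(-7/4 + 8) + 222*(-1/328) = -106/25/4 - 111/164 = -106*4/25 - 111/164 = -424/25 - 111/164 = -72311/4100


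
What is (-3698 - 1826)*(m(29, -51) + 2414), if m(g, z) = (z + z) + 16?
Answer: -12859872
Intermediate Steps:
m(g, z) = 16 + 2*z (m(g, z) = 2*z + 16 = 16 + 2*z)
(-3698 - 1826)*(m(29, -51) + 2414) = (-3698 - 1826)*((16 + 2*(-51)) + 2414) = -5524*((16 - 102) + 2414) = -5524*(-86 + 2414) = -5524*2328 = -12859872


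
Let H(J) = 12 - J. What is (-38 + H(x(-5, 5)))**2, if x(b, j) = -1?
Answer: 625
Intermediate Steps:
(-38 + H(x(-5, 5)))**2 = (-38 + (12 - 1*(-1)))**2 = (-38 + (12 + 1))**2 = (-38 + 13)**2 = (-25)**2 = 625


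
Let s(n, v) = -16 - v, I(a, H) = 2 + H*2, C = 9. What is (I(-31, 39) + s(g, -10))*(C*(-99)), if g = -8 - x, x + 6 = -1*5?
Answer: -65934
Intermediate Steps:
I(a, H) = 2 + 2*H
x = -11 (x = -6 - 1*5 = -6 - 5 = -11)
g = 3 (g = -8 - 1*(-11) = -8 + 11 = 3)
(I(-31, 39) + s(g, -10))*(C*(-99)) = ((2 + 2*39) + (-16 - 1*(-10)))*(9*(-99)) = ((2 + 78) + (-16 + 10))*(-891) = (80 - 6)*(-891) = 74*(-891) = -65934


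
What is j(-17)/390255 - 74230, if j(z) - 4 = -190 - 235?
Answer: -28968629071/390255 ≈ -74230.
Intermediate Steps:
j(z) = -421 (j(z) = 4 + (-190 - 235) = 4 - 425 = -421)
j(-17)/390255 - 74230 = -421/390255 - 74230 = -28968629071/390255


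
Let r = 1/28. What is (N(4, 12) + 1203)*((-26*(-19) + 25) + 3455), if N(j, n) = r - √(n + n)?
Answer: 66932095/14 - 7948*√6 ≈ 4.7614e+6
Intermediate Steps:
r = 1/28 ≈ 0.035714
N(j, n) = 1/28 - √2*√n (N(j, n) = 1/28 - √(n + n) = 1/28 - √(2*n) = 1/28 - √2*√n)
(N(4, 12) + 1203)*((-26*(-19) + 25) + 3455) = ((1/28 - √2*√12) + 1203)*((-26*(-19) + 25) + 3455) = ((1/28 - √2*2*√3) + 1203)*((494 + 25) + 3455) = ((1/28 - 2*√6) + 1203)*(519 + 3455) = (33685/28 - 2*√6)*3974 = 66932095/14 - 7948*√6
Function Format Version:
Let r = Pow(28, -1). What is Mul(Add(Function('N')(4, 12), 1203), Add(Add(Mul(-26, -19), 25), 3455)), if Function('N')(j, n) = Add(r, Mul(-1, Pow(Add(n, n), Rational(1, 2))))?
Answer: Add(Rational(66932095, 14), Mul(-7948, Pow(6, Rational(1, 2)))) ≈ 4.7614e+6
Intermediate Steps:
r = Rational(1, 28) ≈ 0.035714
Function('N')(j, n) = Add(Rational(1, 28), Mul(-1, Pow(2, Rational(1, 2)), Pow(n, Rational(1, 2)))) (Function('N')(j, n) = Add(Rational(1, 28), Mul(-1, Pow(Add(n, n), Rational(1, 2)))) = Add(Rational(1, 28), Mul(-1, Pow(Mul(2, n), Rational(1, 2)))) = Add(Rational(1, 28), Mul(-1, Mul(Pow(2, Rational(1, 2)), Pow(n, Rational(1, 2))))) = Add(Rational(1, 28), Mul(-1, Pow(2, Rational(1, 2)), Pow(n, Rational(1, 2)))))
Mul(Add(Function('N')(4, 12), 1203), Add(Add(Mul(-26, -19), 25), 3455)) = Mul(Add(Add(Rational(1, 28), Mul(-1, Pow(2, Rational(1, 2)), Pow(12, Rational(1, 2)))), 1203), Add(Add(Mul(-26, -19), 25), 3455)) = Mul(Add(Add(Rational(1, 28), Mul(-1, Pow(2, Rational(1, 2)), Mul(2, Pow(3, Rational(1, 2))))), 1203), Add(Add(494, 25), 3455)) = Mul(Add(Add(Rational(1, 28), Mul(-2, Pow(6, Rational(1, 2)))), 1203), Add(519, 3455)) = Mul(Add(Rational(33685, 28), Mul(-2, Pow(6, Rational(1, 2)))), 3974) = Add(Rational(66932095, 14), Mul(-7948, Pow(6, Rational(1, 2))))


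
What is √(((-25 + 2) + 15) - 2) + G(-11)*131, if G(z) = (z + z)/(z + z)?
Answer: 131 + I*√10 ≈ 131.0 + 3.1623*I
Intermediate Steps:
G(z) = 1 (G(z) = (2*z)/((2*z)) = (2*z)*(1/(2*z)) = 1)
√(((-25 + 2) + 15) - 2) + G(-11)*131 = √(((-25 + 2) + 15) - 2) + 1*131 = √((-23 + 15) - 2) + 131 = √(-8 - 2) + 131 = √(-10) + 131 = I*√10 + 131 = 131 + I*√10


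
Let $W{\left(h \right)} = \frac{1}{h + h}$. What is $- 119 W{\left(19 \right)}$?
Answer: $- \frac{119}{38} \approx -3.1316$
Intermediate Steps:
$W{\left(h \right)} = \frac{1}{2 h}$
$- 119 W{\left(19 \right)} = - 119 \frac{1}{2 \cdot 19} = - 119 \cdot \frac{1}{2} \cdot \frac{1}{19} = \left(-119\right) \frac{1}{38} = - \frac{119}{38}$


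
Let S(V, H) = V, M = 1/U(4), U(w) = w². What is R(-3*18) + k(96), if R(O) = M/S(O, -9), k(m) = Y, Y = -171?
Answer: -147745/864 ≈ -171.00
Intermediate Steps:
k(m) = -171
M = 1/16 (M = 1/(4²) = 1/16 ≈ 0.062500)
R(O) = 1/(16*O)
R(-3*18) + k(96) = 1/(16*((-3*18))) - 171 = (1/16)/(-54) - 171 = (1/16)*(-1/54) - 171 = -1/864 - 171 = -147745/864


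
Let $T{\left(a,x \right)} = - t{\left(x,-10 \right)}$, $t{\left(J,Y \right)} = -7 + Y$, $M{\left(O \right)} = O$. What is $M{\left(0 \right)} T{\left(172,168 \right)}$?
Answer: $0$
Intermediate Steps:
$T{\left(a,x \right)} = 17$ ($T{\left(a,x \right)} = - (-7 - 10) = \left(-1\right) \left(-17\right) = 17$)
$M{\left(0 \right)} T{\left(172,168 \right)} = 0 \cdot 17 = 0$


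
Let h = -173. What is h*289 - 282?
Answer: -50279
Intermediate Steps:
h*289 - 282 = -173*289 - 282 = -49997 - 282 = -50279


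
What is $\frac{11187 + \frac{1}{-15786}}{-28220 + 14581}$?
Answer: $- \frac{176597981}{215305254} \approx -0.82022$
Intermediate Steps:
$\frac{11187 + \frac{1}{-15786}}{-28220 + 14581} = \frac{11187 - \frac{1}{15786}}{-13639} = \frac{176597981}{15786} \left(- \frac{1}{13639}\right) = - \frac{176597981}{215305254}$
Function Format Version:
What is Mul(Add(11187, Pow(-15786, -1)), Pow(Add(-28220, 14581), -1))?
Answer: Rational(-176597981, 215305254) ≈ -0.82022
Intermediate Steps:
Mul(Add(11187, Pow(-15786, -1)), Pow(Add(-28220, 14581), -1)) = Mul(Add(11187, Rational(-1, 15786)), Pow(-13639, -1)) = Mul(Rational(176597981, 15786), Rational(-1, 13639)) = Rational(-176597981, 215305254)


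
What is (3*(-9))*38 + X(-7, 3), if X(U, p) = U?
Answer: -1033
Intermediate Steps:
(3*(-9))*38 + X(-7, 3) = (3*(-9))*38 - 7 = -27*38 - 7 = -1026 - 7 = -1033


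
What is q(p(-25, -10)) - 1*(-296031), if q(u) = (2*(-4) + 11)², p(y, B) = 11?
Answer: 296040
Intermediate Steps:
q(u) = 9 (q(u) = (-8 + 11)² = 3² = 9)
q(p(-25, -10)) - 1*(-296031) = 9 - 1*(-296031) = 9 + 296031 = 296040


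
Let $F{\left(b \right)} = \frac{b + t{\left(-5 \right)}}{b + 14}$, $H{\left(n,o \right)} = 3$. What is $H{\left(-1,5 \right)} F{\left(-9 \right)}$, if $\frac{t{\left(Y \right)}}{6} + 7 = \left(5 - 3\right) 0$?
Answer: $- \frac{153}{5} \approx -30.6$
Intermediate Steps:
$t{\left(Y \right)} = -42$ ($t{\left(Y \right)} = -42 + 6 \left(5 - 3\right) 0 = -42 + 6 \cdot 2 \cdot 0 = -42 + 6 \cdot 0 = -42 + 0 = -42$)
$F{\left(b \right)} = \frac{-42 + b}{14 + b}$ ($F{\left(b \right)} = \frac{b - 42}{b + 14} = \frac{-42 + b}{14 + b}$)
$H{\left(-1,5 \right)} F{\left(-9 \right)} = 3 \frac{-42 - 9}{14 - 9} = 3 \cdot \frac{1}{5} \left(-51\right) = 3 \left(- \frac{51}{5}\right) = - \frac{153}{5}$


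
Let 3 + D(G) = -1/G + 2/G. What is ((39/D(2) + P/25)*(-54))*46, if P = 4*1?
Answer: 958824/25 ≈ 38353.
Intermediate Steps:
D(G) = -3 + 1/G (D(G) = -3 + (-1/G + 2/G) = -3 + 1/G)
P = 4
((39/D(2) + P/25)*(-54))*46 = ((39/(-3 + 1/2) + 4/25)*(-54))*46 = ((39/(-3 + ½) + 4*(1/25))*(-54))*46 = ((39/(-5/2) + 4/25)*(-54))*46 = ((39*(-⅖) + 4/25)*(-54))*46 = ((-78/5 + 4/25)*(-54))*46 = -386/25*(-54)*46 = (20844/25)*46 = 958824/25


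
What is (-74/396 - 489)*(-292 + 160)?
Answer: 193718/3 ≈ 64573.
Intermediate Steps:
(-74/396 - 489)*(-292 + 160) = (-74*1/396 - 489)*(-132) = (-37/198 - 489)*(-132) = -96859/198*(-132) = 193718/3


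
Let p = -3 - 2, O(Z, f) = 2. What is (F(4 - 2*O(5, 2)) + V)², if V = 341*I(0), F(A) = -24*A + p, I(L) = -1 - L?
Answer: 119716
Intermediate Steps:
p = -5
F(A) = -5 - 24*A (F(A) = -24*A - 5 = -5 - 24*A)
V = -341 (V = 341*(-1 - 1*0) = 341*(-1 + 0) = 341*(-1) = -341)
(F(4 - 2*O(5, 2)) + V)² = ((-5 - 24*(4 - 2*2)) - 341)² = ((-5 - 24*(4 - 4)) - 341)² = ((-5 - 24*0) - 341)² = ((-5 + 0) - 341)² = (-5 - 341)² = (-346)² = 119716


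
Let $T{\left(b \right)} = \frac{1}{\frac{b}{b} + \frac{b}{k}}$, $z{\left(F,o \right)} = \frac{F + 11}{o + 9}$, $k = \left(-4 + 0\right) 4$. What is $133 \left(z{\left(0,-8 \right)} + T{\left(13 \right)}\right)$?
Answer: $\frac{6517}{3} \approx 2172.3$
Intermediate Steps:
$k = -16$ ($k = \left(-4\right) 4 = -16$)
$z{\left(F,o \right)} = \frac{11 + F}{9 + o}$
$T{\left(b \right)} = \frac{1}{1 - \frac{b}{16}}$ ($T{\left(b \right)} = \frac{1}{\frac{b}{b} + \frac{b}{-16}} = \frac{1}{1 + b \left(- \frac{1}{16}\right)} = \frac{1}{1 - \frac{b}{16}}$)
$133 \left(z{\left(0,-8 \right)} + T{\left(13 \right)}\right) = 133 \left(\frac{11 + 0}{9 - 8} - \frac{16}{-16 + 13}\right) = 133 \left(1^{-1} \cdot 11 - \frac{16}{-3}\right) = 133 \left(1 \cdot 11 - - \frac{16}{3}\right) = 133 \left(11 + \frac{16}{3}\right) = 133 \cdot \frac{49}{3} = \frac{6517}{3}$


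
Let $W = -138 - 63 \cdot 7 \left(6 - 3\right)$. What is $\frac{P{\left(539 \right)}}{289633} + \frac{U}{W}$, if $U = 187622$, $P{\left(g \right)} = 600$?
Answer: $- \frac{54340646126}{423153813} \approx -128.42$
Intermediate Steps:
$W = -1461$ ($W = -138 - 63 \cdot 7 \cdot 3 = -138 - 1323 = -1461$)
$\frac{P{\left(539 \right)}}{289633} + \frac{U}{W} = \frac{600}{289633} + \frac{187622}{-1461} = 600 \cdot \frac{1}{289633} + 187622 \left(- \frac{1}{1461}\right) = \frac{600}{289633} - \frac{187622}{1461} = - \frac{54340646126}{423153813}$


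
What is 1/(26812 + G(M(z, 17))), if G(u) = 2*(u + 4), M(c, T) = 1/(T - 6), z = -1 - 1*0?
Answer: 11/295022 ≈ 3.7285e-5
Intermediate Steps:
z = -1 (z = -1 + 0 = -1)
M(c, T) = 1/(-6 + T)
G(u) = 8 + 2*u (G(u) = 2*(4 + u) = 8 + 2*u)
1/(26812 + G(M(z, 17))) = 1/(26812 + (8 + 2/(-6 + 17))) = 1/(26812 + (8 + 2/11)) = 1/(26812 + 90/11) = 1/(295022/11) = 11/295022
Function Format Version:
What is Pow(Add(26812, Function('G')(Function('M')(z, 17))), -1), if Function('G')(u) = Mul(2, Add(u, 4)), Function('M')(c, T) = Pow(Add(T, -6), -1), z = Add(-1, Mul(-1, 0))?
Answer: Rational(11, 295022) ≈ 3.7285e-5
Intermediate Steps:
z = -1 (z = Add(-1, 0) = -1)
Function('M')(c, T) = Pow(Add(-6, T), -1)
Function('G')(u) = Add(8, Mul(2, u)) (Function('G')(u) = Mul(2, Add(4, u)) = Add(8, Mul(2, u)))
Pow(Add(26812, Function('G')(Function('M')(z, 17))), -1) = Pow(Add(26812, Add(8, Mul(2, Pow(Add(-6, 17), -1)))), -1) = Pow(Add(26812, Add(8, Mul(2, Pow(11, -1)))), -1) = Pow(Add(26812, Add(8, Mul(2, Rational(1, 11)))), -1) = Pow(Add(26812, Add(8, Rational(2, 11))), -1) = Pow(Add(26812, Rational(90, 11)), -1) = Pow(Rational(295022, 11), -1) = Rational(11, 295022)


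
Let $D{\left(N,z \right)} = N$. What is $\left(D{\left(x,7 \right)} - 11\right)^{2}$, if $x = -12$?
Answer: $529$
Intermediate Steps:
$\left(D{\left(x,7 \right)} - 11\right)^{2} = \left(-12 - 11\right)^{2} = \left(-23\right)^{2} = 529$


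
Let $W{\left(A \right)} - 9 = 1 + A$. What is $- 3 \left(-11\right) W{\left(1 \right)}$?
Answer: $363$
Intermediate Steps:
$W{\left(A \right)} = 10 + A$ ($W{\left(A \right)} = 9 + \left(1 + A\right) = 10 + A$)
$- 3 \left(-11\right) W{\left(1 \right)} = - 3 \left(-11\right) \left(10 + 1\right) = - \left(-33\right) 11 = \left(-1\right) \left(-363\right) = 363$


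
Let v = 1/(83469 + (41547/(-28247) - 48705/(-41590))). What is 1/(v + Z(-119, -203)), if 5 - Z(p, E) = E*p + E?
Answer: -19611684442155/469680230470211549 ≈ -4.1755e-5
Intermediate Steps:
Z(p, E) = 5 - E - E*p (Z(p, E) = 5 - (E*p + E) = 5 - (E + E*p) = 5 + (-E - E*p) = 5 - E - E*p)
v = 234958546/19611684442155 (v = 1/(83469 + (41547*(-1/28247) - 48705*(-1/41590))) = 1/(83469 + (-41547/28247 + 9741/8318)) = 1/(83469 - 70433919/234958546) = 1/(19611684442155/234958546) = 234958546/19611684442155 ≈ 1.1981e-5)
1/(v + Z(-119, -203)) = 1/(234958546/19611684442155 + (5 - 1*(-203) - 1*(-203)*(-119))) = 1/(234958546/19611684442155 + (5 + 203 - 24157)) = 1/(234958546/19611684442155 - 23949) = 1/(-469680230470211549/19611684442155) = -19611684442155/469680230470211549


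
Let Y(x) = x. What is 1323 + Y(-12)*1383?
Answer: -15273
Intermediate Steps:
1323 + Y(-12)*1383 = 1323 - 12*1383 = 1323 - 16596 = -15273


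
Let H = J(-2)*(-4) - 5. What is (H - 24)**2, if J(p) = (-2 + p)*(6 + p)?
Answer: 1225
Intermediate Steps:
H = 59 (H = (-12 + (-2)**2 + 4*(-2))*(-4) - 5 = (-12 + 4 - 8)*(-4) - 5 = -16*(-4) - 5 = 64 - 5 = 59)
(H - 24)**2 = (59 - 24)**2 = 35**2 = 1225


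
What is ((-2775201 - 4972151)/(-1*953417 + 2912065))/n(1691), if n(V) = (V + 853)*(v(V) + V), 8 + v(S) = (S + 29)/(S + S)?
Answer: -1637596529/1773137659246032 ≈ -9.2356e-7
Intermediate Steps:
v(S) = -8 + (29 + S)/(2*S) (v(S) = -8 + (S + 29)/(S + S) = -8 + (29 + S)/((2*S)) = -8 + (29 + S)*(1/(2*S)) = -8 + (29 + S)/(2*S))
n(V) = (853 + V)*(V + (29 - 15*V)/(2*V)) (n(V) = (V + 853)*((29 - 15*V)/(2*V) + V) = (853 + V)*(V + (29 - 15*V)/(2*V)))
((-2775201 - 4972151)/(-1*953417 + 2912065))/n(1691) = ((-2775201 - 4972151)/(-1*953417 + 2912065))/(-6383 + 1691**2 + (1691/2)*1691 + (24737/2)/1691) = (-7747352/(-953417 + 2912065))/(-6383 + 2859481 + 2859481/2 + (24737/2)*(1/1691)) = (-7747352/1958648)/(-6383 + 2859481 + 2859481/2 + 24737/3382) = (-7747352*1/1958648)/(7242292272/1691) = -968419/244831*1691/7242292272 = -1637596529/1773137659246032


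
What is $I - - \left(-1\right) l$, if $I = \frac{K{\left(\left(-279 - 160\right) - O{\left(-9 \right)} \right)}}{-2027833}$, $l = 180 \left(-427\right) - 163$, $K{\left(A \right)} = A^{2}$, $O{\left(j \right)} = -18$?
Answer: $\frac{156189603918}{2027833} \approx 77023.0$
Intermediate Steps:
$l = -77023$ ($l = -76860 - 163 = -77023$)
$I = - \frac{177241}{2027833}$ ($I = \frac{\left(\left(-279 - 160\right) - -18\right)^{2}}{-2027833} = \left(-439 + 18\right)^{2} \left(- \frac{1}{2027833}\right) = \left(-421\right)^{2} \left(- \frac{1}{2027833}\right) = 177241 \left(- \frac{1}{2027833}\right) = - \frac{177241}{2027833} \approx -0.087404$)
$I - - \left(-1\right) l = - \frac{177241}{2027833} - - \left(-1\right) \left(-77023\right) = - \frac{177241}{2027833} - \left(-1\right) 77023 = - \frac{177241}{2027833} - -77023 = - \frac{177241}{2027833} + 77023 = \frac{156189603918}{2027833}$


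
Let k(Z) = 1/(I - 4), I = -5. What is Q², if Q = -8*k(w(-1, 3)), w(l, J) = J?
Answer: 64/81 ≈ 0.79012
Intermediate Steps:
k(Z) = -⅑ (k(Z) = 1/(-5 - 4) = 1/(-9) = -⅑)
Q = 8/9 (Q = -8*(-⅑) = 8/9 ≈ 0.88889)
Q² = (8/9)² = 64/81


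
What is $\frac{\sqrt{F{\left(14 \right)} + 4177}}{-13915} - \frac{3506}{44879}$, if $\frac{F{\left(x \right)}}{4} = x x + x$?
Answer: $- \frac{3506}{44879} - \frac{\sqrt{5017}}{13915} \approx -0.083211$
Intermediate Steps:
$F{\left(x \right)} = 4 x + 4 x^{2}$ ($F{\left(x \right)} = 4 \left(x x + x\right) = 4 \left(x^{2} + x\right) = 4 \left(x + x^{2}\right) = 4 x + 4 x^{2}$)
$\frac{\sqrt{F{\left(14 \right)} + 4177}}{-13915} - \frac{3506}{44879} = \frac{\sqrt{4 \cdot 14 \left(1 + 14\right) + 4177}}{-13915} - \frac{3506}{44879} = \sqrt{4 \cdot 14 \cdot 15 + 4177} \left(- \frac{1}{13915}\right) - \frac{3506}{44879} = \sqrt{840 + 4177} \left(- \frac{1}{13915}\right) - \frac{3506}{44879} = \sqrt{5017} \left(- \frac{1}{13915}\right) - \frac{3506}{44879} = - \frac{\sqrt{5017}}{13915} - \frac{3506}{44879} = - \frac{3506}{44879} - \frac{\sqrt{5017}}{13915}$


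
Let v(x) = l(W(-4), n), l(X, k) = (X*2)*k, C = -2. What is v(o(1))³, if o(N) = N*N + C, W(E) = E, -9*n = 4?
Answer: 32768/729 ≈ 44.949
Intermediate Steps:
n = -4/9 (n = -⅑*4 = -4/9 ≈ -0.44444)
o(N) = -2 + N² (o(N) = N*N - 2 = N² - 2 = -2 + N²)
l(X, k) = 2*X*k (l(X, k) = (2*X)*k = 2*X*k)
v(x) = 32/9 (v(x) = 2*(-4)*(-4/9) = 32/9)
v(o(1))³ = (32/9)³ = 32768/729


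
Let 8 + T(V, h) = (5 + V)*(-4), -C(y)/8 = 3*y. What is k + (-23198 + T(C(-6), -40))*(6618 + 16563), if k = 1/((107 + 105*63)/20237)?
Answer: -3708891456727/6722 ≈ -5.5175e+8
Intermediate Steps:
C(y) = -24*y
T(V, h) = -28 - 4*V (T(V, h) = -8 + (5 + V)*(-4) = -8 + (-20 - 4*V) = -28 - 4*V)
k = 20237/6722 (k = 1/((107 + 6615)*(1/20237)) = 1/(6722*(1/20237)) = 1/(6722/20237) = 20237/6722 ≈ 3.0106)
k + (-23198 + T(C(-6), -40))*(6618 + 16563) = 20237/6722 + (-23198 + (-28 - (-96)*(-6)))*(6618 + 16563) = 20237/6722 + (-23198 + (-28 - 4*144))*23181 = 20237/6722 + (-23198 + (-28 - 576))*23181 = 20237/6722 + (-23198 - 604)*23181 = 20237/6722 - 23802*23181 = 20237/6722 - 551754162 = -3708891456727/6722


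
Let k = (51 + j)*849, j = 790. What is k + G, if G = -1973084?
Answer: -1259075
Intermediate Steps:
k = 714009 (k = (51 + 790)*849 = 841*849 = 714009)
k + G = 714009 - 1973084 = -1259075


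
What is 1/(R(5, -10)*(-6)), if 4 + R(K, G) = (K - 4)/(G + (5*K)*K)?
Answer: 115/2754 ≈ 0.041757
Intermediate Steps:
R(K, G) = -4 + (-4 + K)/(G + 5*K²) (R(K, G) = -4 + (K - 4)/(G + (5*K)*K) = -4 + (-4 + K)/(G + 5*K²))
1/(R(5, -10)*(-6)) = 1/(((-4 + 5 - 20*5² - 4*(-10))/(-10 + 5*5²))*(-6)) = 1/(((-4 + 5 - 20*25 + 40)/(-10 + 5*25))*(-6)) = 1/(((-4 + 5 - 500 + 40)/(-10 + 125))*(-6)) = 1/((-459/115)*(-6)) = 1/(((1/115)*(-459))*(-6)) = 1/(-459/115*(-6)) = 1/(2754/115) = 115/2754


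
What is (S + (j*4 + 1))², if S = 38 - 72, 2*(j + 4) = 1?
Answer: 2209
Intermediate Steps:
j = -7/2 (j = -4 + (½)*1 = -4 + ½ = -7/2 ≈ -3.5000)
S = -34
(S + (j*4 + 1))² = (-34 + (-7/2*4 + 1))² = (-34 + (-14 + 1))² = (-34 - 13)² = (-47)² = 2209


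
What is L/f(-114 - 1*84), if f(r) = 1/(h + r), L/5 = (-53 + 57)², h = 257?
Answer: 4720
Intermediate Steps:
L = 80 (L = 5*(-53 + 57)² = 5*4² = 5*16 = 80)
f(r) = 1/(257 + r)
L/f(-114 - 1*84) = 80/(1/(257 + (-114 - 1*84))) = 80/(1/(257 + (-114 - 84))) = 80/(1/(257 - 198)) = 80/(1/59) = 80*59 = 4720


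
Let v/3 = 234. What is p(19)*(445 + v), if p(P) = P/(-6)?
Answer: -21793/6 ≈ -3632.2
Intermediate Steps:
v = 702 (v = 3*234 = 702)
p(P) = -P/6 (p(P) = P*(-⅙) = -P/6)
p(19)*(445 + v) = (-⅙*19)*(445 + 702) = -19/6*1147 = -21793/6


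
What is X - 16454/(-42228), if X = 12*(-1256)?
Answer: -318221981/21114 ≈ -15072.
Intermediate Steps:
X = -15072
X - 16454/(-42228) = -15072 - 16454/(-42228) = -15072 - 16454*(-1)/42228 = -15072 - 1*(-8227/21114) = -15072 + 8227/21114 = -318221981/21114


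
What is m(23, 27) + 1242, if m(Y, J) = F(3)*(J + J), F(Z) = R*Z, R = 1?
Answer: 1404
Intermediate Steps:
F(Z) = Z (F(Z) = 1*Z = Z)
m(Y, J) = 6*J (m(Y, J) = 3*(J + J) = 3*(2*J) = 6*J)
m(23, 27) + 1242 = 6*27 + 1242 = 162 + 1242 = 1404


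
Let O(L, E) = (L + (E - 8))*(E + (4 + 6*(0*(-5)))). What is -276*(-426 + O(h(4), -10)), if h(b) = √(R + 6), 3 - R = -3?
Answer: 87768 + 3312*√3 ≈ 93505.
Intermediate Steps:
R = 6 (R = 3 - 1*(-3) = 3 + 3 = 6)
h(b) = 2*√3 (h(b) = √(6 + 6) = √12 = 2*√3)
O(L, E) = (4 + E)*(-8 + E + L) (O(L, E) = (L + (-8 + E))*(E + (4 + 6*0)) = (-8 + E + L)*(E + (4 + 0)) = (-8 + E + L)*(E + 4) = (-8 + E + L)*(4 + E) = (4 + E)*(-8 + E + L))
-276*(-426 + O(h(4), -10)) = -276*(-426 + (-32 + (-10)² - 4*(-10) + 4*(2*√3) - 20*√3)) = -276*(-426 + (-32 + 100 + 40 + 8*√3 - 20*√3)) = -276*(-426 + (108 - 12*√3)) = -276*(-318 - 12*√3) = 87768 + 3312*√3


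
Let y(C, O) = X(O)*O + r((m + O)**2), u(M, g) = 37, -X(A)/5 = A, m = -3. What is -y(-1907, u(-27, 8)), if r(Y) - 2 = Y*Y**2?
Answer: -1544797573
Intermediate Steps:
X(A) = -5*A
r(Y) = 2 + Y**3 (r(Y) = 2 + Y*Y**2 = 2 + Y**3)
y(C, O) = 2 + (-3 + O)**6 - 5*O**2 (y(C, O) = (-5*O)*O + (2 + ((-3 + O)**2)**3) = -5*O**2 + (2 + (-3 + O)**6) = 2 + (-3 + O)**6 - 5*O**2)
-y(-1907, u(-27, 8)) = -(2 + (-3 + 37)**6 - 5*37**2) = -(2 + 34**6 - 5*1369) = -(2 + 1544804416 - 6845) = -1*1544797573 = -1544797573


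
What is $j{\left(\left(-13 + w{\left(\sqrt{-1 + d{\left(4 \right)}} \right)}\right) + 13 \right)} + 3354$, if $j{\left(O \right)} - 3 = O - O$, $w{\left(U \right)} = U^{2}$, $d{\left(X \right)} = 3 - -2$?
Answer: $3357$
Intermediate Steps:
$d{\left(X \right)} = 5$ ($d{\left(X \right)} = 3 + 2 = 5$)
$j{\left(O \right)} = 3$ ($j{\left(O \right)} = 3 + \left(O - O\right) = 3 + 0 = 3$)
$j{\left(\left(-13 + w{\left(\sqrt{-1 + d{\left(4 \right)}} \right)}\right) + 13 \right)} + 3354 = 3 + 3354 = 3357$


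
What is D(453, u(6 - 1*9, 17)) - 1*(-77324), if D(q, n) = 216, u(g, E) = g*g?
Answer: 77540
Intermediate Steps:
u(g, E) = g**2
D(453, u(6 - 1*9, 17)) - 1*(-77324) = 216 - 1*(-77324) = 216 + 77324 = 77540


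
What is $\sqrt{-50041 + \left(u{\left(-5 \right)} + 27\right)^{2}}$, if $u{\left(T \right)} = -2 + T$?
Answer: $i \sqrt{49641} \approx 222.8 i$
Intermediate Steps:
$\sqrt{-50041 + \left(u{\left(-5 \right)} + 27\right)^{2}} = \sqrt{-50041 + \left(\left(-2 - 5\right) + 27\right)^{2}} = \sqrt{-50041 + \left(-7 + 27\right)^{2}} = \sqrt{-50041 + 20^{2}} = \sqrt{-50041 + 400} = \sqrt{-49641} = i \sqrt{49641}$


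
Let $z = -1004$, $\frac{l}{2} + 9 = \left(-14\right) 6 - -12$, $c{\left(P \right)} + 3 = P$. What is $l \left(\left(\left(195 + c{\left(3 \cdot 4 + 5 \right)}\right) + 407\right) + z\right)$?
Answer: $62856$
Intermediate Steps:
$c{\left(P \right)} = -3 + P$
$l = -162$ ($l = -18 + 2 \left(\left(-14\right) 6 - -12\right) = -18 + 2 \left(-84 + 12\right) = -18 + 2 \left(-72\right) = -18 - 144 = -162$)
$l \left(\left(\left(195 + c{\left(3 \cdot 4 + 5 \right)}\right) + 407\right) + z\right) = - 162 \left(\left(\left(195 + \left(-3 + \left(3 \cdot 4 + 5\right)\right)\right) + 407\right) - 1004\right) = - 162 \left(\left(\left(195 + \left(-3 + \left(12 + 5\right)\right)\right) + 407\right) - 1004\right) = - 162 \left(\left(\left(195 + \left(-3 + 17\right)\right) + 407\right) - 1004\right) = - 162 \left(\left(\left(195 + 14\right) + 407\right) - 1004\right) = - 162 \left(\left(209 + 407\right) - 1004\right) = - 162 \left(616 - 1004\right) = \left(-162\right) \left(-388\right) = 62856$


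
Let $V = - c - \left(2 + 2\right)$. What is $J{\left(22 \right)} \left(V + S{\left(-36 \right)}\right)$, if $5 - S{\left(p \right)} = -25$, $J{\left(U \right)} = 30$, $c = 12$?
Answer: $420$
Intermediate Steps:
$S{\left(p \right)} = 30$ ($S{\left(p \right)} = 5 - -25 = 5 + 25 = 30$)
$V = -16$ ($V = \left(-1\right) 12 - \left(2 + 2\right) = -12 - 4 = -16$)
$J{\left(22 \right)} \left(V + S{\left(-36 \right)}\right) = 30 \left(-16 + 30\right) = 30 \cdot 14 = 420$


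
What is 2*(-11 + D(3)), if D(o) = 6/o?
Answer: -18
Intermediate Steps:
2*(-11 + D(3)) = 2*(-11 + 6/3) = 2*(-11 + 6*(⅓)) = 2*(-11 + 2) = 2*(-9) = -18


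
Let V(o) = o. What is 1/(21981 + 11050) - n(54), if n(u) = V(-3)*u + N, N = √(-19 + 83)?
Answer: 5086775/33031 ≈ 154.00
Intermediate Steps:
N = 8 (N = √64 = 8)
n(u) = 8 - 3*u (n(u) = -3*u + 8 = 8 - 3*u)
1/(21981 + 11050) - n(54) = 1/(21981 + 11050) - (8 - 3*54) = 1/33031 - (8 - 162) = 1/33031 - 1*(-154) = 1/33031 + 154 = 5086775/33031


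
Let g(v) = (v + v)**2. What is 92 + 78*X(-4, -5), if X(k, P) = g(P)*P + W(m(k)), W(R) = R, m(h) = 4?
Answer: -38596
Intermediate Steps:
g(v) = 4*v**2 (g(v) = (2*v)**2 = 4*v**2)
X(k, P) = 4 + 4*P**3 (X(k, P) = (4*P**2)*P + 4 = 4*P**3 + 4 = 4 + 4*P**3)
92 + 78*X(-4, -5) = 92 + 78*(4 + 4*(-5)**3) = 92 + 78*(4 + 4*(-125)) = 92 + 78*(4 - 500) = 92 + 78*(-496) = 92 - 38688 = -38596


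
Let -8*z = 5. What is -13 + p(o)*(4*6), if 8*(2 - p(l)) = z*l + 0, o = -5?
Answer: 205/8 ≈ 25.625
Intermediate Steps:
z = -5/8 (z = -1/8*5 = -5/8 ≈ -0.62500)
p(l) = 2 + 5*l/64 (p(l) = 2 - (-5*l/8 + 0)/8 = 2 - (-5)*l/64 = 2 + 5*l/64)
-13 + p(o)*(4*6) = -13 + (2 + (5/64)*(-5))*(4*6) = -13 + (2 - 25/64)*24 = -13 + (103/64)*24 = -13 + 309/8 = 205/8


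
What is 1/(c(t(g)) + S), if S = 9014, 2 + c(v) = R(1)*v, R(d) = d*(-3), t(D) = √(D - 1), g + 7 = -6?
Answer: 1502/13536045 + I*√14/27072090 ≈ 0.00011096 + 1.3821e-7*I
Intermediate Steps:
g = -13 (g = -7 - 6 = -13)
t(D) = √(-1 + D)
R(d) = -3*d
c(v) = -2 - 3*v (c(v) = -2 + (-3*1)*v = -2 - 3*v)
1/(c(t(g)) + S) = 1/((-2 - 3*√(-1 - 13)) + 9014) = 1/((-2 - 3*I*√14) + 9014) = 1/(9012 - 3*I*√14)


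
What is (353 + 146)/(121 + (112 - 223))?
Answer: 499/10 ≈ 49.900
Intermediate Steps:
(353 + 146)/(121 + (112 - 223)) = 499/(121 - 111) = 499/10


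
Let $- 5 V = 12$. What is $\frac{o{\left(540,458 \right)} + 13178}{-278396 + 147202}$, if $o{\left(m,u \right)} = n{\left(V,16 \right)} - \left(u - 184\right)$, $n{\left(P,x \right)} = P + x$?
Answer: $- \frac{32294}{327985} \approx -0.098462$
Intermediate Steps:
$V = - \frac{12}{5}$ ($V = \left(- \frac{1}{5}\right) 12 = - \frac{12}{5} \approx -2.4$)
$o{\left(m,u \right)} = \frac{988}{5} - u$ ($o{\left(m,u \right)} = \left(- \frac{12}{5} + 16\right) - \left(u - 184\right) = \frac{68}{5} - \left(-184 + u\right) = \frac{988}{5} - u$)
$\frac{o{\left(540,458 \right)} + 13178}{-278396 + 147202} = \frac{\left(\frac{988}{5} - 458\right) + 13178}{-278396 + 147202} = \frac{\left(\frac{988}{5} - 458\right) + 13178}{-131194} = \left(- \frac{1302}{5} + 13178\right) \left(- \frac{1}{131194}\right) = \frac{64588}{5} \left(- \frac{1}{131194}\right) = - \frac{32294}{327985}$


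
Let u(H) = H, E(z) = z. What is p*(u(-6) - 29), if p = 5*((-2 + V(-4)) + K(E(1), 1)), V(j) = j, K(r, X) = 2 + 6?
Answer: -350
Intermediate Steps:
K(r, X) = 8
p = 10 (p = 5*((-2 - 4) + 8) = 5*(-6 + 8) = 5*2 = 10)
p*(u(-6) - 29) = 10*(-6 - 29) = 10*(-35) = -350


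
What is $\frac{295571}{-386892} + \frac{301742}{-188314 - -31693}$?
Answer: $- \frac{54344730485}{20198470644} \approx -2.6905$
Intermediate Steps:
$\frac{295571}{-386892} + \frac{301742}{-188314 - -31693} = 295571 \left(- \frac{1}{386892}\right) + \frac{301742}{-188314 + 31693} = - \frac{295571}{386892} + \frac{301742}{-156621} = - \frac{295571}{386892} + 301742 \left(- \frac{1}{156621}\right) = - \frac{295571}{386892} - \frac{301742}{156621} = - \frac{54344730485}{20198470644}$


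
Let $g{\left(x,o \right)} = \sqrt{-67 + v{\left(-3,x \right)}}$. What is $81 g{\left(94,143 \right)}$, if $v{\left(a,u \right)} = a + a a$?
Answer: $81 i \sqrt{61} \approx 632.63 i$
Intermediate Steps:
$v{\left(a,u \right)} = a + a^{2}$
$g{\left(x,o \right)} = i \sqrt{61}$ ($g{\left(x,o \right)} = \sqrt{-67 - 3 \left(1 - 3\right)} = \sqrt{-67 - -6} = \sqrt{-67 + 6} = \sqrt{-61} = i \sqrt{61}$)
$81 g{\left(94,143 \right)} = 81 i \sqrt{61}$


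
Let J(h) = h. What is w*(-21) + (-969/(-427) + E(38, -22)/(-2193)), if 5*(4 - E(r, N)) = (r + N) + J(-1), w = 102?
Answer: -2003667772/936411 ≈ -2139.7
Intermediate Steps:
E(r, N) = 21/5 - N/5 - r/5 (E(r, N) = 4 - ((r + N) - 1)/5 = 4 - ((N + r) - 1)/5 = 4 - (-1 + N + r)/5 = 4 + (⅕ - N/5 - r/5) = 21/5 - N/5 - r/5)
w*(-21) + (-969/(-427) + E(38, -22)/(-2193)) = 102*(-21) + (-969/(-427) + (21/5 - ⅕*(-22) - ⅕*38)/(-2193)) = -2142 + (-969*(-1/427) + (21/5 + 22/5 - 38/5)*(-1/2193)) = -2142 + (969/427 + 1*(-1/2193)) = -2142 + (969/427 - 1/2193) = -2142 + 2124590/936411 = -2003667772/936411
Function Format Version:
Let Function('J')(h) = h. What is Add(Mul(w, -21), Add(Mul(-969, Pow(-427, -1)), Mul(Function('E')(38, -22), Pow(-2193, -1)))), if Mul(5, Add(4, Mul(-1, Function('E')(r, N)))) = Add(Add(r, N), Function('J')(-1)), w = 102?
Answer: Rational(-2003667772, 936411) ≈ -2139.7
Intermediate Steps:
Function('E')(r, N) = Add(Rational(21, 5), Mul(Rational(-1, 5), N), Mul(Rational(-1, 5), r)) (Function('E')(r, N) = Add(4, Mul(Rational(-1, 5), Add(Add(r, N), -1))) = Add(4, Mul(Rational(-1, 5), Add(Add(N, r), -1))) = Add(4, Mul(Rational(-1, 5), Add(-1, N, r))) = Add(4, Add(Rational(1, 5), Mul(Rational(-1, 5), N), Mul(Rational(-1, 5), r))) = Add(Rational(21, 5), Mul(Rational(-1, 5), N), Mul(Rational(-1, 5), r)))
Add(Mul(w, -21), Add(Mul(-969, Pow(-427, -1)), Mul(Function('E')(38, -22), Pow(-2193, -1)))) = Add(Mul(102, -21), Add(Mul(-969, Pow(-427, -1)), Mul(Add(Rational(21, 5), Mul(Rational(-1, 5), -22), Mul(Rational(-1, 5), 38)), Pow(-2193, -1)))) = Add(-2142, Add(Mul(-969, Rational(-1, 427)), Mul(Add(Rational(21, 5), Rational(22, 5), Rational(-38, 5)), Rational(-1, 2193)))) = Add(-2142, Add(Rational(969, 427), Mul(1, Rational(-1, 2193)))) = Add(-2142, Add(Rational(969, 427), Rational(-1, 2193))) = Add(-2142, Rational(2124590, 936411)) = Rational(-2003667772, 936411)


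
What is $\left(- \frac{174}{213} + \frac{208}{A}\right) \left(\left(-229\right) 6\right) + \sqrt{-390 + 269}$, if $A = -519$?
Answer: $\frac{20550460}{12283} + 11 i \approx 1673.1 + 11.0 i$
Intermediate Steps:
$\left(- \frac{174}{213} + \frac{208}{A}\right) \left(\left(-229\right) 6\right) + \sqrt{-390 + 269} = \left(- \frac{174}{213} + \frac{208}{-519}\right) \left(\left(-229\right) 6\right) + \sqrt{-390 + 269} = \left(\left(-174\right) \frac{1}{213} + 208 \left(- \frac{1}{519}\right)\right) \left(-1374\right) + \sqrt{-121} = \left(- \frac{58}{71} - \frac{208}{519}\right) \left(-1374\right) + 11 i = \left(- \frac{44870}{36849}\right) \left(-1374\right) + 11 i = \frac{20550460}{12283} + 11 i$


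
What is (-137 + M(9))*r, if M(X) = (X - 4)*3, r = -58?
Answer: 7076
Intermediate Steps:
M(X) = -12 + 3*X (M(X) = (-4 + X)*3 = -12 + 3*X)
(-137 + M(9))*r = (-137 + (-12 + 3*9))*(-58) = (-137 + (-12 + 27))*(-58) = (-137 + 15)*(-58) = -122*(-58) = 7076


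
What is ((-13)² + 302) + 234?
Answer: 705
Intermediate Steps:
((-13)² + 302) + 234 = (169 + 302) + 234 = 471 + 234 = 705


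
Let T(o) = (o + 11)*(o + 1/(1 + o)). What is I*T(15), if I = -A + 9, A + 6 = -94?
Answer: 341497/8 ≈ 42687.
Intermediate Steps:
A = -100 (A = -6 - 94 = -100)
T(o) = (11 + o)*(o + 1/(1 + o))
I = 109 (I = -1*(-100) + 9 = 100 + 9 = 109)
I*T(15) = 109*((11 + 15**3 + 12*15 + 12*15**2)/(1 + 15)) = 109*((11 + 3375 + 180 + 12*225)/16) = 109*((11 + 3375 + 180 + 2700)/16) = 109*((1/16)*6266) = 109*(3133/8) = 341497/8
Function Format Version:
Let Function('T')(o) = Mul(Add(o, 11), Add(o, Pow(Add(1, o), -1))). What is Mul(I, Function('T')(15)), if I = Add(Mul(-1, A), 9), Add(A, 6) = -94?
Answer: Rational(341497, 8) ≈ 42687.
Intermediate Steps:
A = -100 (A = Add(-6, -94) = -100)
Function('T')(o) = Mul(Add(11, o), Add(o, Pow(Add(1, o), -1)))
I = 109 (I = Add(Mul(-1, -100), 9) = Add(100, 9) = 109)
Mul(I, Function('T')(15)) = Mul(109, Mul(Pow(Add(1, 15), -1), Add(11, Pow(15, 3), Mul(12, 15), Mul(12, Pow(15, 2))))) = Mul(109, Mul(Pow(16, -1), Add(11, 3375, 180, Mul(12, 225)))) = Mul(109, Mul(Rational(1, 16), Add(11, 3375, 180, 2700))) = Mul(109, Mul(Rational(1, 16), 6266)) = Mul(109, Rational(3133, 8)) = Rational(341497, 8)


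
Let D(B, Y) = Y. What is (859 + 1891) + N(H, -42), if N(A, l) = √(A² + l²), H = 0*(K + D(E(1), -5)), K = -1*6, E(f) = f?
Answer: 2792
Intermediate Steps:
K = -6
H = 0 (H = 0*(-6 - 5) = 0*(-11) = 0)
(859 + 1891) + N(H, -42) = (859 + 1891) + √(0² + (-42)²) = 2750 + √(0 + 1764) = 2750 + √1764 = 2750 + 42 = 2792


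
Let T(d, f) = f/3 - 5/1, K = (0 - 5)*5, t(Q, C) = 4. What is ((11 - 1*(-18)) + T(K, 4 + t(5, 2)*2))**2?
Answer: 784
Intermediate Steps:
K = -25 (K = -5*5 = -25)
T(d, f) = -5 + f/3 (T(d, f) = f*(1/3) - 5*1 = f/3 - 5 = -5 + f/3)
((11 - 1*(-18)) + T(K, 4 + t(5, 2)*2))**2 = ((11 - 1*(-18)) + (-5 + (4 + 4*2)/3))**2 = ((11 + 18) + (-5 + (4 + 8)/3))**2 = (29 + (-5 + (1/3)*12))**2 = (29 + (-5 + 4))**2 = (29 - 1)**2 = 28**2 = 784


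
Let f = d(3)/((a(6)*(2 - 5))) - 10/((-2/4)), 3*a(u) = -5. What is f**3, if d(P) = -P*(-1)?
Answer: 1092727/125 ≈ 8741.8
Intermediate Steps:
a(u) = -5/3 (a(u) = (1/3)*(-5) = -5/3)
d(P) = P (d(P) = -(-1)*P = P)
f = 103/5 (f = 3/((-5*(2 - 5)/3)) - 10/((-2/4)) = 3/((-5/3*(-3))) - 10/((-2*1/4)) = 3/5 - 10/(-1/2) = 3*(1/5) - 10*(-2) = 3/5 + 20 = 103/5 ≈ 20.600)
f**3 = (103/5)**3 = 1092727/125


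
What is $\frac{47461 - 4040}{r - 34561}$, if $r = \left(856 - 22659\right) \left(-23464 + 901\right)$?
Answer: $\frac{43421}{491906528} \approx 8.8271 \cdot 10^{-5}$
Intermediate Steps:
$r = 491941089$ ($r = \left(-21803\right) \left(-22563\right) = 491941089$)
$\frac{47461 - 4040}{r - 34561} = \frac{47461 - 4040}{491941089 - 34561} = \frac{43421}{491906528}$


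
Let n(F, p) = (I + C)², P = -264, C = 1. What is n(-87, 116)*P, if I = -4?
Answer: -2376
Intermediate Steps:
n(F, p) = 9 (n(F, p) = (-4 + 1)² = (-3)² = 9)
n(-87, 116)*P = 9*(-264) = -2376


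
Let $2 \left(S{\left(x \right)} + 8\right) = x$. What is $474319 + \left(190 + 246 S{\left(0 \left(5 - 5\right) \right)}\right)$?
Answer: $472541$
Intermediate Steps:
$S{\left(x \right)} = -8 + \frac{x}{2}$
$474319 + \left(190 + 246 S{\left(0 \left(5 - 5\right) \right)}\right) = 474319 + \left(190 + 246 \left(-8 + \frac{0 \left(5 - 5\right)}{2}\right)\right) = 474319 + \left(190 + 246 \left(-8 + \frac{0 \cdot 0}{2}\right)\right) = 474319 + \left(190 + 246 \left(-8 + \frac{1}{2} \cdot 0\right)\right) = 474319 + \left(190 + 246 \left(-8 + 0\right)\right) = 474319 + \left(190 + 246 \left(-8\right)\right) = 474319 + \left(190 - 1968\right) = 474319 - 1778 = 472541$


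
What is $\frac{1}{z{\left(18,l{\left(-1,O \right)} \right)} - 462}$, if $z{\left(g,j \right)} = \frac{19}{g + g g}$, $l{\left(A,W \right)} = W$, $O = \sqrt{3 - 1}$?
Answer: $- \frac{18}{8315} \approx -0.0021648$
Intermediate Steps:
$O = \sqrt{2} \approx 1.4142$
$z{\left(g,j \right)} = \frac{19}{g + g^{2}}$
$\frac{1}{z{\left(18,l{\left(-1,O \right)} \right)} - 462} = \frac{1}{\frac{19}{18 \left(1 + 18\right)} - 462} = \frac{1}{19 \cdot \frac{1}{18} \cdot \frac{1}{19} - 462} = \frac{1}{\frac{1}{18} - 462} = \frac{1}{- \frac{8315}{18}} = - \frac{18}{8315}$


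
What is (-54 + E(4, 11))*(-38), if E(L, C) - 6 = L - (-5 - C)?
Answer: 1064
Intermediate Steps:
E(L, C) = 11 + C + L (E(L, C) = 6 + (L - (-5 - C)) = 6 + (L + (5 + C)) = 6 + (5 + C + L) = 11 + C + L)
(-54 + E(4, 11))*(-38) = (-54 + (11 + 11 + 4))*(-38) = (-54 + 26)*(-38) = -28*(-38) = 1064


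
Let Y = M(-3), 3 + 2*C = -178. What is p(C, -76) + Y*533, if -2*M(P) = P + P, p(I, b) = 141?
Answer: 1740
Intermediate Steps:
C = -181/2 (C = -3/2 + (½)*(-178) = -3/2 - 89 = -181/2 ≈ -90.500)
M(P) = -P (M(P) = -(P + P)/2 = -P)
Y = 3 (Y = -1*(-3) = 3)
p(C, -76) + Y*533 = 141 + 3*533 = 141 + 1599 = 1740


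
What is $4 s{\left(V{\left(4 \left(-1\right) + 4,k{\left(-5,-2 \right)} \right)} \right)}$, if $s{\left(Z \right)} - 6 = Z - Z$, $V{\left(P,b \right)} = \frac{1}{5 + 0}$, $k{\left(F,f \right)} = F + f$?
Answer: $24$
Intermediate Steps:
$V{\left(P,b \right)} = \frac{1}{5}$
$s{\left(Z \right)} = 6$ ($s{\left(Z \right)} = 6 + \left(Z - Z\right) = 6 + 0 = 6$)
$4 s{\left(V{\left(4 \left(-1\right) + 4,k{\left(-5,-2 \right)} \right)} \right)} = 4 \cdot 6 = 24$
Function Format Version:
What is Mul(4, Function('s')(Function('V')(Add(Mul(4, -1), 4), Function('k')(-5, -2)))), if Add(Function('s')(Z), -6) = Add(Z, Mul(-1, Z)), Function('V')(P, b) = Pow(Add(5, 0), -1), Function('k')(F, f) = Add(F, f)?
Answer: 24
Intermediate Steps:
Function('V')(P, b) = Rational(1, 5) (Function('V')(P, b) = Pow(5, -1) = Rational(1, 5))
Function('s')(Z) = 6 (Function('s')(Z) = Add(6, Add(Z, Mul(-1, Z))) = Add(6, 0) = 6)
Mul(4, Function('s')(Function('V')(Add(Mul(4, -1), 4), Function('k')(-5, -2)))) = Mul(4, 6) = 24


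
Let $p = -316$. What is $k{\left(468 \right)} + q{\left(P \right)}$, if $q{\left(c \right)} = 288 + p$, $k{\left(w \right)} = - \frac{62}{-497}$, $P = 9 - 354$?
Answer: $- \frac{13854}{497} \approx -27.875$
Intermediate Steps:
$P = -345$ ($P = 9 - 354 = -345$)
$k{\left(w \right)} = \frac{62}{497}$ ($k{\left(w \right)} = \left(-62\right) \left(- \frac{1}{497}\right) = \frac{62}{497}$)
$q{\left(c \right)} = -28$ ($q{\left(c \right)} = 288 - 316 = -28$)
$k{\left(468 \right)} + q{\left(P \right)} = \frac{62}{497} - 28 = - \frac{13854}{497}$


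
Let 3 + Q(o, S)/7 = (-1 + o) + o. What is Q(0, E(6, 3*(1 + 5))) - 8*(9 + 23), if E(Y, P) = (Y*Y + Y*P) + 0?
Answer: -284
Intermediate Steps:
E(Y, P) = Y² + P*Y (E(Y, P) = (Y² + P*Y) + 0 = Y² + P*Y)
Q(o, S) = -28 + 14*o (Q(o, S) = -21 + 7*((-1 + o) + o) = -21 + 7*(-1 + 2*o) = -21 + (-7 + 14*o) = -28 + 14*o)
Q(0, E(6, 3*(1 + 5))) - 8*(9 + 23) = (-28 + 14*0) - 8*(9 + 23) = (-28 + 0) - 8*32 = -28 - 256 = -284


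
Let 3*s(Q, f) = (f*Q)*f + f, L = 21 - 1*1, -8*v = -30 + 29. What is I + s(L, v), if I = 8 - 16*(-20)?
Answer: 15751/48 ≈ 328.15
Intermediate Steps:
v = 1/8 (v = -(-30 + 29)/8 = -1/8*(-1) = 1/8 ≈ 0.12500)
I = 328 (I = 8 + 320 = 328)
L = 20 (L = 21 - 1 = 20)
s(Q, f) = f/3 + Q*f**2/3 (s(Q, f) = ((f*Q)*f + f)/3 = ((Q*f)*f + f)/3 = (Q*f**2 + f)/3 = (f + Q*f**2)/3 = f/3 + Q*f**2/3)
I + s(L, v) = 328 + (1/3)*(1/8)*(1 + 20*(1/8)) = 328 + (1/3)*(1/8)*(1 + 5/2) = 328 + (1/3)*(1/8)*(7/2) = 328 + 7/48 = 15751/48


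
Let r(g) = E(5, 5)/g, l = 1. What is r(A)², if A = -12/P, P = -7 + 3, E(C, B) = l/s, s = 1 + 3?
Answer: 1/144 ≈ 0.0069444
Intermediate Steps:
s = 4
E(C, B) = ¼ (E(C, B) = 1/4 = 1*(¼) = ¼)
P = -4
A = 3 (A = -12/(-4) = -12*(-¼) = 3)
r(g) = 1/(4*g)
r(A)² = ((¼)/3)² = ((¼)*(⅓))² = (1/12)² = 1/144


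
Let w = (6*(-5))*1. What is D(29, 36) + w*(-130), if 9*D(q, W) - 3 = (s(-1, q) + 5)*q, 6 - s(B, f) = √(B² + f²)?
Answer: 35422/9 - 29*√842/9 ≈ 3842.3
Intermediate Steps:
w = -30 (w = -30*1 = -30)
s(B, f) = 6 - √(B² + f²)
D(q, W) = ⅓ + q*(11 - √(1 + q²))/9 (D(q, W) = ⅓ + (((6 - √((-1)² + q²)) + 5)*q)/9 = ⅓ + (((6 - √(1 + q²)) + 5)*q)/9 = ⅓ + ((11 - √(1 + q²))*q)/9 = ⅓ + (q*(11 - √(1 + q²)))/9 = ⅓ + q*(11 - √(1 + q²))/9)
D(29, 36) + w*(-130) = (⅓ + (11/9)*29 - ⅑*29*√(1 + 29²)) - 30*(-130) = (⅓ + 319/9 - ⅑*29*√(1 + 841)) + 3900 = (⅓ + 319/9 - ⅑*29*√842) + 3900 = (⅓ + 319/9 - 29*√842/9) + 3900 = (322/9 - 29*√842/9) + 3900 = 35422/9 - 29*√842/9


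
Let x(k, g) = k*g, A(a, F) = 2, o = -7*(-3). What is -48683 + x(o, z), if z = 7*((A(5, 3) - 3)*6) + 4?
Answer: -49481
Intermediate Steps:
o = 21
z = -38 (z = 7*((2 - 3)*6) + 4 = 7*(-1*6) + 4 = 7*(-6) + 4 = -42 + 4 = -38)
x(k, g) = g*k
-48683 + x(o, z) = -48683 - 38*21 = -48683 - 798 = -49481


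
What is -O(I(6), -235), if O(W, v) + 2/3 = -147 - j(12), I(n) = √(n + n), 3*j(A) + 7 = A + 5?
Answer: 151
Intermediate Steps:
j(A) = -⅔ + A/3 (j(A) = -7/3 + (A + 5)/3 = -7/3 + (5 + A)/3 = -7/3 + (5/3 + A/3) = -⅔ + A/3)
I(n) = √2*√n (I(n) = √(2*n) = √2*√n)
O(W, v) = -151 (O(W, v) = -⅔ + (-147 - (-⅔ + (⅓)*12)) = -⅔ + (-147 - (-⅔ + 4)) = -⅔ + (-147 - 1*10/3) = -⅔ + (-147 - 10/3) = -⅔ - 451/3 = -151)
-O(I(6), -235) = -1*(-151) = 151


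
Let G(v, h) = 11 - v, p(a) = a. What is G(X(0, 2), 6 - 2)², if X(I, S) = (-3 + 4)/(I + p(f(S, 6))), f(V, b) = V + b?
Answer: 7569/64 ≈ 118.27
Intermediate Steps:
X(I, S) = 1/(6 + I + S) (X(I, S) = (-3 + 4)/(I + (S + 6)) = 1/(I + (6 + S)) = 1/(6 + I + S))
G(X(0, 2), 6 - 2)² = (11 - 1/(6 + 0 + 2))² = (11 - 1/8)² = (11 - 1*⅛)² = (11 - ⅛)² = (87/8)² = 7569/64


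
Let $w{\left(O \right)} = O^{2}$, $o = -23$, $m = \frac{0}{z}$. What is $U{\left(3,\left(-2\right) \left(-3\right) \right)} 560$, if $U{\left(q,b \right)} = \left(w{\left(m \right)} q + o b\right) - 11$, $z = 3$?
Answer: $-83440$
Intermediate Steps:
$m = 0$ ($m = \frac{0}{3} = 0 \cdot \frac{1}{3} = 0$)
$U{\left(q,b \right)} = -11 - 23 b$ ($U{\left(q,b \right)} = \left(0^{2} q - 23 b\right) - 11 = \left(0 q - 23 b\right) - 11 = \left(0 - 23 b\right) - 11 = - 23 b - 11 = -11 - 23 b$)
$U{\left(3,\left(-2\right) \left(-3\right) \right)} 560 = \left(-11 - 23 \left(\left(-2\right) \left(-3\right)\right)\right) 560 = \left(-11 - 138\right) 560 = \left(-149\right) 560 = -83440$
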